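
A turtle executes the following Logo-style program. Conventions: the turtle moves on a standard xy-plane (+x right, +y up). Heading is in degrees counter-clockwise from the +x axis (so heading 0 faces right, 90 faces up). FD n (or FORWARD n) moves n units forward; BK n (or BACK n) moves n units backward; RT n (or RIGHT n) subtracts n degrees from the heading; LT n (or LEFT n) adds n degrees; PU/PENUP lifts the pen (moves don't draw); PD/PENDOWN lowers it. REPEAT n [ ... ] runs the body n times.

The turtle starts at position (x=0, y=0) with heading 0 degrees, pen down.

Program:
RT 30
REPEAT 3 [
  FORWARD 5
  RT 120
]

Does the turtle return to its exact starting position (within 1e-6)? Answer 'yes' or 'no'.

Answer: yes

Derivation:
Executing turtle program step by step:
Start: pos=(0,0), heading=0, pen down
RT 30: heading 0 -> 330
REPEAT 3 [
  -- iteration 1/3 --
  FD 5: (0,0) -> (4.33,-2.5) [heading=330, draw]
  RT 120: heading 330 -> 210
  -- iteration 2/3 --
  FD 5: (4.33,-2.5) -> (0,-5) [heading=210, draw]
  RT 120: heading 210 -> 90
  -- iteration 3/3 --
  FD 5: (0,-5) -> (0,0) [heading=90, draw]
  RT 120: heading 90 -> 330
]
Final: pos=(0,0), heading=330, 3 segment(s) drawn

Start position: (0, 0)
Final position: (0, 0)
Distance = 0; < 1e-6 -> CLOSED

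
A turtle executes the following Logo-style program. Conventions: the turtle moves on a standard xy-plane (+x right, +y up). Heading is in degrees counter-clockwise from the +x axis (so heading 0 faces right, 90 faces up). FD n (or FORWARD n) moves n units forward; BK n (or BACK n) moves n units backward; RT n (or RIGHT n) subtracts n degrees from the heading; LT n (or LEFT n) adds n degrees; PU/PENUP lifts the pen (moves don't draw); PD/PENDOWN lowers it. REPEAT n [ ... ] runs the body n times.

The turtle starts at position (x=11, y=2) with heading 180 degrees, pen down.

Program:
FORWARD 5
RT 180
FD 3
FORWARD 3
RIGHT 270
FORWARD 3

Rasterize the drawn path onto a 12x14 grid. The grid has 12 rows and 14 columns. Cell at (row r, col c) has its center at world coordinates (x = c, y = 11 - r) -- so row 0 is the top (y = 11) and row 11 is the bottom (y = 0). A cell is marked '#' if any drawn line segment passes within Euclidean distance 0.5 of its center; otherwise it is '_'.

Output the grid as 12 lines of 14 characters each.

Segment 0: (11,2) -> (6,2)
Segment 1: (6,2) -> (9,2)
Segment 2: (9,2) -> (12,2)
Segment 3: (12,2) -> (12,5)

Answer: ______________
______________
______________
______________
______________
______________
____________#_
____________#_
____________#_
______#######_
______________
______________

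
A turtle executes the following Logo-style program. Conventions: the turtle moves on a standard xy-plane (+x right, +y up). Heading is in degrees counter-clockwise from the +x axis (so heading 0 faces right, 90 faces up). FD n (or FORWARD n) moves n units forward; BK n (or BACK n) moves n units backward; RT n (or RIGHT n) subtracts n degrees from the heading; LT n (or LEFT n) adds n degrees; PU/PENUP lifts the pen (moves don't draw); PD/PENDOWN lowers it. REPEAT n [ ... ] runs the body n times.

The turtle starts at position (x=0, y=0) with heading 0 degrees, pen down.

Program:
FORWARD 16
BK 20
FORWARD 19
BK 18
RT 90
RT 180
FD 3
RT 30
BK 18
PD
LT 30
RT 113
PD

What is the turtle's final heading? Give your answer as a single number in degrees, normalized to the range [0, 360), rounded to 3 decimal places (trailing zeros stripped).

Answer: 337

Derivation:
Executing turtle program step by step:
Start: pos=(0,0), heading=0, pen down
FD 16: (0,0) -> (16,0) [heading=0, draw]
BK 20: (16,0) -> (-4,0) [heading=0, draw]
FD 19: (-4,0) -> (15,0) [heading=0, draw]
BK 18: (15,0) -> (-3,0) [heading=0, draw]
RT 90: heading 0 -> 270
RT 180: heading 270 -> 90
FD 3: (-3,0) -> (-3,3) [heading=90, draw]
RT 30: heading 90 -> 60
BK 18: (-3,3) -> (-12,-12.588) [heading=60, draw]
PD: pen down
LT 30: heading 60 -> 90
RT 113: heading 90 -> 337
PD: pen down
Final: pos=(-12,-12.588), heading=337, 6 segment(s) drawn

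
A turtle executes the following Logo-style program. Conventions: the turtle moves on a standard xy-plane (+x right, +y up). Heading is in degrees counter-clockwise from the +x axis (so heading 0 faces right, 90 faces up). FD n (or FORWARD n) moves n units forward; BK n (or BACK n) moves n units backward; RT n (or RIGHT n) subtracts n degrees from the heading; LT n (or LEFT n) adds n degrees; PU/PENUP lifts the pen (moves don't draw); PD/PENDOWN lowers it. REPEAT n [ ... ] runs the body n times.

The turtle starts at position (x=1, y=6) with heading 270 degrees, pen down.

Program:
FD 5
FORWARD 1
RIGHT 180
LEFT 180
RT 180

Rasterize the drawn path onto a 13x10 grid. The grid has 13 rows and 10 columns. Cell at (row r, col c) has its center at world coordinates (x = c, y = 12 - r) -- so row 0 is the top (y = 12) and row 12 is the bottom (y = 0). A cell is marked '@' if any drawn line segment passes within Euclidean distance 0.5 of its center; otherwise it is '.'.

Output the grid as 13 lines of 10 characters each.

Segment 0: (1,6) -> (1,1)
Segment 1: (1,1) -> (1,0)

Answer: ..........
..........
..........
..........
..........
..........
.@........
.@........
.@........
.@........
.@........
.@........
.@........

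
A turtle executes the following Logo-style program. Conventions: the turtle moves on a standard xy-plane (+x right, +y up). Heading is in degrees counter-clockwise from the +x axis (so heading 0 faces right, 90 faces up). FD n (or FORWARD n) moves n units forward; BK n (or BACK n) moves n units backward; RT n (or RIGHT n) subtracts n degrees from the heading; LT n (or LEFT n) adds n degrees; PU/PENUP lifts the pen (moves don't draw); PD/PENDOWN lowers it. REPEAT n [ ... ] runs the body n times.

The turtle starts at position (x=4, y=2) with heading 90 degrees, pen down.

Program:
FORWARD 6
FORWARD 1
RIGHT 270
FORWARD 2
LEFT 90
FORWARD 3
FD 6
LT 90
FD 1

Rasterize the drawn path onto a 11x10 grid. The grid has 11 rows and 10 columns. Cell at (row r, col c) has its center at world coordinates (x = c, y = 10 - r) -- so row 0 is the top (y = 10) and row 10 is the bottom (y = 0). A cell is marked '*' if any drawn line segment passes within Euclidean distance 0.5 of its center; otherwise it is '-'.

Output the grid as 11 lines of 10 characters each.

Segment 0: (4,2) -> (4,8)
Segment 1: (4,8) -> (4,9)
Segment 2: (4,9) -> (2,9)
Segment 3: (2,9) -> (2,6)
Segment 4: (2,6) -> (2,0)
Segment 5: (2,0) -> (3,0)

Answer: ----------
--***-----
--*-*-----
--*-*-----
--*-*-----
--*-*-----
--*-*-----
--*-*-----
--*-*-----
--*-------
--**------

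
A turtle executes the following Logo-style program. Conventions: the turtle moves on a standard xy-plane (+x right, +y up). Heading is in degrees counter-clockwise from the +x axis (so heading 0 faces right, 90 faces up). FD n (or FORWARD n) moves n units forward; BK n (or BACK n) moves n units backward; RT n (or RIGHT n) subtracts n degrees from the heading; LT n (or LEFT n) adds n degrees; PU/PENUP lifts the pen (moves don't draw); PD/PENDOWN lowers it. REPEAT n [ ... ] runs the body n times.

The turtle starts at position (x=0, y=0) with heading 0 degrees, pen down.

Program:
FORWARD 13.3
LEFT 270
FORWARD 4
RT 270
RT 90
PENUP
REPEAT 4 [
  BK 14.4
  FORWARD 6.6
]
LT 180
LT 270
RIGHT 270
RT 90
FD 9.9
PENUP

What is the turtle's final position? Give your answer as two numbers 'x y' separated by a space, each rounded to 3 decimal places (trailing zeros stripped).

Executing turtle program step by step:
Start: pos=(0,0), heading=0, pen down
FD 13.3: (0,0) -> (13.3,0) [heading=0, draw]
LT 270: heading 0 -> 270
FD 4: (13.3,0) -> (13.3,-4) [heading=270, draw]
RT 270: heading 270 -> 0
RT 90: heading 0 -> 270
PU: pen up
REPEAT 4 [
  -- iteration 1/4 --
  BK 14.4: (13.3,-4) -> (13.3,10.4) [heading=270, move]
  FD 6.6: (13.3,10.4) -> (13.3,3.8) [heading=270, move]
  -- iteration 2/4 --
  BK 14.4: (13.3,3.8) -> (13.3,18.2) [heading=270, move]
  FD 6.6: (13.3,18.2) -> (13.3,11.6) [heading=270, move]
  -- iteration 3/4 --
  BK 14.4: (13.3,11.6) -> (13.3,26) [heading=270, move]
  FD 6.6: (13.3,26) -> (13.3,19.4) [heading=270, move]
  -- iteration 4/4 --
  BK 14.4: (13.3,19.4) -> (13.3,33.8) [heading=270, move]
  FD 6.6: (13.3,33.8) -> (13.3,27.2) [heading=270, move]
]
LT 180: heading 270 -> 90
LT 270: heading 90 -> 0
RT 270: heading 0 -> 90
RT 90: heading 90 -> 0
FD 9.9: (13.3,27.2) -> (23.2,27.2) [heading=0, move]
PU: pen up
Final: pos=(23.2,27.2), heading=0, 2 segment(s) drawn

Answer: 23.2 27.2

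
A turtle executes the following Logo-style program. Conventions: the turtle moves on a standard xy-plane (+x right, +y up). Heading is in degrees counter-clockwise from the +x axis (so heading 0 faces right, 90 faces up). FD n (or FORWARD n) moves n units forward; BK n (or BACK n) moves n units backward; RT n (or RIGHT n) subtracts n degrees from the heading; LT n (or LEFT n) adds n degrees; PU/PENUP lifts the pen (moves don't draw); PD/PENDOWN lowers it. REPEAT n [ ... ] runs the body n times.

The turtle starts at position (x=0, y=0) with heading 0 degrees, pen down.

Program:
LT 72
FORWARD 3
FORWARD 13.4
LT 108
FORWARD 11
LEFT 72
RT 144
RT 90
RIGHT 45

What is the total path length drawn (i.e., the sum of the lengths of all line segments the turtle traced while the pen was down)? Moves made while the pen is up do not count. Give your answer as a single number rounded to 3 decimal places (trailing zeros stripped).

Executing turtle program step by step:
Start: pos=(0,0), heading=0, pen down
LT 72: heading 0 -> 72
FD 3: (0,0) -> (0.927,2.853) [heading=72, draw]
FD 13.4: (0.927,2.853) -> (5.068,15.597) [heading=72, draw]
LT 108: heading 72 -> 180
FD 11: (5.068,15.597) -> (-5.932,15.597) [heading=180, draw]
LT 72: heading 180 -> 252
RT 144: heading 252 -> 108
RT 90: heading 108 -> 18
RT 45: heading 18 -> 333
Final: pos=(-5.932,15.597), heading=333, 3 segment(s) drawn

Segment lengths:
  seg 1: (0,0) -> (0.927,2.853), length = 3
  seg 2: (0.927,2.853) -> (5.068,15.597), length = 13.4
  seg 3: (5.068,15.597) -> (-5.932,15.597), length = 11
Total = 27.4

Answer: 27.4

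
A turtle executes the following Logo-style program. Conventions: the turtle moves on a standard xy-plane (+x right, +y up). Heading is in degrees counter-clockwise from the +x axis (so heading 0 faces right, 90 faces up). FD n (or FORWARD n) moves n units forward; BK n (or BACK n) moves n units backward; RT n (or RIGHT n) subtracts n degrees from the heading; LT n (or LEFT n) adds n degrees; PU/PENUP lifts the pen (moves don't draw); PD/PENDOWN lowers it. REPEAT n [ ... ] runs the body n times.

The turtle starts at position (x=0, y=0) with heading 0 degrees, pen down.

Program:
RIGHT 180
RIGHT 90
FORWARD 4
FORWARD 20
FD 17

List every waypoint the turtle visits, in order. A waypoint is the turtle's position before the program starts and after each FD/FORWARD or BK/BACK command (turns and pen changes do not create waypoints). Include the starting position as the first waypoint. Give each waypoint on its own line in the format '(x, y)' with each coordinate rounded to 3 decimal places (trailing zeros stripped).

Executing turtle program step by step:
Start: pos=(0,0), heading=0, pen down
RT 180: heading 0 -> 180
RT 90: heading 180 -> 90
FD 4: (0,0) -> (0,4) [heading=90, draw]
FD 20: (0,4) -> (0,24) [heading=90, draw]
FD 17: (0,24) -> (0,41) [heading=90, draw]
Final: pos=(0,41), heading=90, 3 segment(s) drawn
Waypoints (4 total):
(0, 0)
(0, 4)
(0, 24)
(0, 41)

Answer: (0, 0)
(0, 4)
(0, 24)
(0, 41)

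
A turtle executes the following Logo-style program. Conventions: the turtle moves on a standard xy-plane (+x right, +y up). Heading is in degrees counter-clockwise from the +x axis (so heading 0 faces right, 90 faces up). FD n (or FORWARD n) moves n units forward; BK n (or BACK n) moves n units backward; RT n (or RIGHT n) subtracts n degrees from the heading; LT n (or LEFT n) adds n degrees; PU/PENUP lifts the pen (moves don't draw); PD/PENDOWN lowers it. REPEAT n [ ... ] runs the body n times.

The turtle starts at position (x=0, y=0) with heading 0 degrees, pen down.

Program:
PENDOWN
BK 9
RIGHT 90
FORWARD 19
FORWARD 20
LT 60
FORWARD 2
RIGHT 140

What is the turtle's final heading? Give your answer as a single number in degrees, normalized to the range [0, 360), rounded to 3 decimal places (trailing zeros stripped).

Answer: 190

Derivation:
Executing turtle program step by step:
Start: pos=(0,0), heading=0, pen down
PD: pen down
BK 9: (0,0) -> (-9,0) [heading=0, draw]
RT 90: heading 0 -> 270
FD 19: (-9,0) -> (-9,-19) [heading=270, draw]
FD 20: (-9,-19) -> (-9,-39) [heading=270, draw]
LT 60: heading 270 -> 330
FD 2: (-9,-39) -> (-7.268,-40) [heading=330, draw]
RT 140: heading 330 -> 190
Final: pos=(-7.268,-40), heading=190, 4 segment(s) drawn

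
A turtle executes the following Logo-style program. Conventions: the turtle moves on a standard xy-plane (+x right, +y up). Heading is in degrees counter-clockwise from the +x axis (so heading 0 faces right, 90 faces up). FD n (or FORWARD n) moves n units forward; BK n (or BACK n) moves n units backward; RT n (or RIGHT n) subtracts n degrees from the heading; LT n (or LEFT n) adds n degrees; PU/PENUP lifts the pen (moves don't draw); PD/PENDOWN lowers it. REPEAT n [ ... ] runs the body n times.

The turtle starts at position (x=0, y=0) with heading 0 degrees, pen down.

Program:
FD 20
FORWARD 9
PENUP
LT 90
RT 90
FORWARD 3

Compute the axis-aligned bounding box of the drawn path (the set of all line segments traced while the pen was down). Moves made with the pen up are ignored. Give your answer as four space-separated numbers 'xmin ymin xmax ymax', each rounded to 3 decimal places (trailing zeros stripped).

Executing turtle program step by step:
Start: pos=(0,0), heading=0, pen down
FD 20: (0,0) -> (20,0) [heading=0, draw]
FD 9: (20,0) -> (29,0) [heading=0, draw]
PU: pen up
LT 90: heading 0 -> 90
RT 90: heading 90 -> 0
FD 3: (29,0) -> (32,0) [heading=0, move]
Final: pos=(32,0), heading=0, 2 segment(s) drawn

Segment endpoints: x in {0, 20, 29}, y in {0}
xmin=0, ymin=0, xmax=29, ymax=0

Answer: 0 0 29 0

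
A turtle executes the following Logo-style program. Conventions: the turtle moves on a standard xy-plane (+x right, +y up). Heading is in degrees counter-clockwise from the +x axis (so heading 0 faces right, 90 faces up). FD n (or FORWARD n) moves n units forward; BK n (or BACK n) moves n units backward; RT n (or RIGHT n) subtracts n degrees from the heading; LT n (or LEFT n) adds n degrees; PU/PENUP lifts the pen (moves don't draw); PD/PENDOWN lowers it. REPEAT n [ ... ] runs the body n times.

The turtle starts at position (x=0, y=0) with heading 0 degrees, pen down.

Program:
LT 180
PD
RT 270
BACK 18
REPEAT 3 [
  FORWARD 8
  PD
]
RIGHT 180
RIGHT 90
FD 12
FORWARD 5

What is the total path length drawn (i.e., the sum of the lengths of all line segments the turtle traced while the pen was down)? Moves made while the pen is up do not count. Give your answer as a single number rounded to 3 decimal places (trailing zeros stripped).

Answer: 59

Derivation:
Executing turtle program step by step:
Start: pos=(0,0), heading=0, pen down
LT 180: heading 0 -> 180
PD: pen down
RT 270: heading 180 -> 270
BK 18: (0,0) -> (0,18) [heading=270, draw]
REPEAT 3 [
  -- iteration 1/3 --
  FD 8: (0,18) -> (0,10) [heading=270, draw]
  PD: pen down
  -- iteration 2/3 --
  FD 8: (0,10) -> (0,2) [heading=270, draw]
  PD: pen down
  -- iteration 3/3 --
  FD 8: (0,2) -> (0,-6) [heading=270, draw]
  PD: pen down
]
RT 180: heading 270 -> 90
RT 90: heading 90 -> 0
FD 12: (0,-6) -> (12,-6) [heading=0, draw]
FD 5: (12,-6) -> (17,-6) [heading=0, draw]
Final: pos=(17,-6), heading=0, 6 segment(s) drawn

Segment lengths:
  seg 1: (0,0) -> (0,18), length = 18
  seg 2: (0,18) -> (0,10), length = 8
  seg 3: (0,10) -> (0,2), length = 8
  seg 4: (0,2) -> (0,-6), length = 8
  seg 5: (0,-6) -> (12,-6), length = 12
  seg 6: (12,-6) -> (17,-6), length = 5
Total = 59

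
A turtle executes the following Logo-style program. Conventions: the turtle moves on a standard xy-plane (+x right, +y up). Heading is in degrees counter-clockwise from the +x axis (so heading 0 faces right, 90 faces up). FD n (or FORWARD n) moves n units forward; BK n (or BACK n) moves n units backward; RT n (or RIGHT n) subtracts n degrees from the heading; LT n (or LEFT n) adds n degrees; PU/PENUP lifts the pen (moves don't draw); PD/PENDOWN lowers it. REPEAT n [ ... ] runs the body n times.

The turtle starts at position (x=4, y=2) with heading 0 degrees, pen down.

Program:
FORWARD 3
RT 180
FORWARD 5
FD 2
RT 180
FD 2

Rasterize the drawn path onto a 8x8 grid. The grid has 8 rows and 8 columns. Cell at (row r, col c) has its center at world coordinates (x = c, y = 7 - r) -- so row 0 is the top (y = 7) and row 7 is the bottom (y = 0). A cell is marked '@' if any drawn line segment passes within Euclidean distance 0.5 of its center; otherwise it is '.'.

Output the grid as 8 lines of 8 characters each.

Segment 0: (4,2) -> (7,2)
Segment 1: (7,2) -> (2,2)
Segment 2: (2,2) -> (0,2)
Segment 3: (0,2) -> (2,2)

Answer: ........
........
........
........
........
@@@@@@@@
........
........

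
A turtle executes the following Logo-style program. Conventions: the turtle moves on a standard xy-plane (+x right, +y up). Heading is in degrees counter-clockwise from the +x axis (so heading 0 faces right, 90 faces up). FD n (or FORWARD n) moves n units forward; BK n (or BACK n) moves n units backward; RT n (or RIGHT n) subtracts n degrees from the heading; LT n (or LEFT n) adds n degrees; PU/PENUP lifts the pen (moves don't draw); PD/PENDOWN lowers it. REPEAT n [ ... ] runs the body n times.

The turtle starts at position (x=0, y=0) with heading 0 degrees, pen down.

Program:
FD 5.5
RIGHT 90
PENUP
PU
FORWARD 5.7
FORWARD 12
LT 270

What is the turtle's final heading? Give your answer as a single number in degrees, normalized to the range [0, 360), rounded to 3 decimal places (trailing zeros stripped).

Executing turtle program step by step:
Start: pos=(0,0), heading=0, pen down
FD 5.5: (0,0) -> (5.5,0) [heading=0, draw]
RT 90: heading 0 -> 270
PU: pen up
PU: pen up
FD 5.7: (5.5,0) -> (5.5,-5.7) [heading=270, move]
FD 12: (5.5,-5.7) -> (5.5,-17.7) [heading=270, move]
LT 270: heading 270 -> 180
Final: pos=(5.5,-17.7), heading=180, 1 segment(s) drawn

Answer: 180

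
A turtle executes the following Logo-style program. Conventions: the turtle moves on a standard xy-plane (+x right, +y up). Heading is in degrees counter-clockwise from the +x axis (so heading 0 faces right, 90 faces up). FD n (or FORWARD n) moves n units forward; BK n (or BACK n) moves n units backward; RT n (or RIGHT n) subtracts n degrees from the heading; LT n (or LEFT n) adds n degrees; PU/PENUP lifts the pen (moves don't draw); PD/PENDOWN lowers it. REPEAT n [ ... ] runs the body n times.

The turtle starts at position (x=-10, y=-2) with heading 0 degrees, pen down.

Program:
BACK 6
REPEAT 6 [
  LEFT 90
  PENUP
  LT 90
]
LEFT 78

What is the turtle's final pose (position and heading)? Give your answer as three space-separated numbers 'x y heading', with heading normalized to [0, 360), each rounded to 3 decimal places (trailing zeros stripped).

Executing turtle program step by step:
Start: pos=(-10,-2), heading=0, pen down
BK 6: (-10,-2) -> (-16,-2) [heading=0, draw]
REPEAT 6 [
  -- iteration 1/6 --
  LT 90: heading 0 -> 90
  PU: pen up
  LT 90: heading 90 -> 180
  -- iteration 2/6 --
  LT 90: heading 180 -> 270
  PU: pen up
  LT 90: heading 270 -> 0
  -- iteration 3/6 --
  LT 90: heading 0 -> 90
  PU: pen up
  LT 90: heading 90 -> 180
  -- iteration 4/6 --
  LT 90: heading 180 -> 270
  PU: pen up
  LT 90: heading 270 -> 0
  -- iteration 5/6 --
  LT 90: heading 0 -> 90
  PU: pen up
  LT 90: heading 90 -> 180
  -- iteration 6/6 --
  LT 90: heading 180 -> 270
  PU: pen up
  LT 90: heading 270 -> 0
]
LT 78: heading 0 -> 78
Final: pos=(-16,-2), heading=78, 1 segment(s) drawn

Answer: -16 -2 78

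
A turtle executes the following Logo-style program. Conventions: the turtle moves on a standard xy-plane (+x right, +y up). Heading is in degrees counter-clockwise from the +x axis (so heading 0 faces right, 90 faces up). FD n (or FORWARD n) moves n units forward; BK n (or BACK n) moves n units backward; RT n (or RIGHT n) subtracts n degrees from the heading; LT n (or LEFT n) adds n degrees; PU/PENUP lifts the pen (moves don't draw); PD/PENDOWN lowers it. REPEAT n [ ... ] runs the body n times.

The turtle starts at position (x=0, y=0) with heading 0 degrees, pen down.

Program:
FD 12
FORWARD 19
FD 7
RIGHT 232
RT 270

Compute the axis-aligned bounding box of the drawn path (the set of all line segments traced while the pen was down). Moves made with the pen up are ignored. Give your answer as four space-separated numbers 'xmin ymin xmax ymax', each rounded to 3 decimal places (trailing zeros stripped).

Executing turtle program step by step:
Start: pos=(0,0), heading=0, pen down
FD 12: (0,0) -> (12,0) [heading=0, draw]
FD 19: (12,0) -> (31,0) [heading=0, draw]
FD 7: (31,0) -> (38,0) [heading=0, draw]
RT 232: heading 0 -> 128
RT 270: heading 128 -> 218
Final: pos=(38,0), heading=218, 3 segment(s) drawn

Segment endpoints: x in {0, 12, 31, 38}, y in {0}
xmin=0, ymin=0, xmax=38, ymax=0

Answer: 0 0 38 0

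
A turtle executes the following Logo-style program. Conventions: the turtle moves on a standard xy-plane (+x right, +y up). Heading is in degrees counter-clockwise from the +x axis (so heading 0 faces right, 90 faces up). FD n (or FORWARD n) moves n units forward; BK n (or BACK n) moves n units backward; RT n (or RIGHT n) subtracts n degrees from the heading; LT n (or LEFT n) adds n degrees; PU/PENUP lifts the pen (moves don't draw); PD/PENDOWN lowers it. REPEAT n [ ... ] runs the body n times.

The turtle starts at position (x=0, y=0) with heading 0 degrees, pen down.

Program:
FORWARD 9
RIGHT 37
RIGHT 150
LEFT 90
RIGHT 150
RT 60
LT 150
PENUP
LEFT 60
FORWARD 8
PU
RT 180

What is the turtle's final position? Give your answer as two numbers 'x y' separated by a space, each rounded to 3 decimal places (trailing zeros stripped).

Answer: 8.025 -7.94

Derivation:
Executing turtle program step by step:
Start: pos=(0,0), heading=0, pen down
FD 9: (0,0) -> (9,0) [heading=0, draw]
RT 37: heading 0 -> 323
RT 150: heading 323 -> 173
LT 90: heading 173 -> 263
RT 150: heading 263 -> 113
RT 60: heading 113 -> 53
LT 150: heading 53 -> 203
PU: pen up
LT 60: heading 203 -> 263
FD 8: (9,0) -> (8.025,-7.94) [heading=263, move]
PU: pen up
RT 180: heading 263 -> 83
Final: pos=(8.025,-7.94), heading=83, 1 segment(s) drawn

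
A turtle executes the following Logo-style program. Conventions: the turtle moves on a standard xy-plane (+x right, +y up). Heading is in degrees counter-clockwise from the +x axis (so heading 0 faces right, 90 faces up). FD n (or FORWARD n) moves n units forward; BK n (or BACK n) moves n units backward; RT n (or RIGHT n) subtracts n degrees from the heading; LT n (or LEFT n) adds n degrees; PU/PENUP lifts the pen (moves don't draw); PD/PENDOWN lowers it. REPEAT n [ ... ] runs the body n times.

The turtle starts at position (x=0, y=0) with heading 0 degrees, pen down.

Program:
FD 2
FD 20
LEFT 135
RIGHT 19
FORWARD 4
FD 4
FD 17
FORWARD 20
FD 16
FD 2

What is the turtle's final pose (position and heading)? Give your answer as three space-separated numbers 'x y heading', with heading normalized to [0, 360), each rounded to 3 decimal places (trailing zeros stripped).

Executing turtle program step by step:
Start: pos=(0,0), heading=0, pen down
FD 2: (0,0) -> (2,0) [heading=0, draw]
FD 20: (2,0) -> (22,0) [heading=0, draw]
LT 135: heading 0 -> 135
RT 19: heading 135 -> 116
FD 4: (22,0) -> (20.247,3.595) [heading=116, draw]
FD 4: (20.247,3.595) -> (18.493,7.19) [heading=116, draw]
FD 17: (18.493,7.19) -> (11.041,22.47) [heading=116, draw]
FD 20: (11.041,22.47) -> (2.273,40.446) [heading=116, draw]
FD 16: (2.273,40.446) -> (-4.741,54.826) [heading=116, draw]
FD 2: (-4.741,54.826) -> (-5.617,56.624) [heading=116, draw]
Final: pos=(-5.617,56.624), heading=116, 8 segment(s) drawn

Answer: -5.617 56.624 116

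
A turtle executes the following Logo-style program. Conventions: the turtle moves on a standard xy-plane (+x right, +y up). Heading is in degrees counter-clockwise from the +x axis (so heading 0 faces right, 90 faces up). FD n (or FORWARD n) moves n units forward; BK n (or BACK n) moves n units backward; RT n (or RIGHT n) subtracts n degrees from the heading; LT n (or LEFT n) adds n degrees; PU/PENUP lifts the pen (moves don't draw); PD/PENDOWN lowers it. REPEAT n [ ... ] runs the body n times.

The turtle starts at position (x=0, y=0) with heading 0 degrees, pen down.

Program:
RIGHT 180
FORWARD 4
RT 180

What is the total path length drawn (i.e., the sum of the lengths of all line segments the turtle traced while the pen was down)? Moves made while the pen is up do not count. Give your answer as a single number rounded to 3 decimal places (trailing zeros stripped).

Executing turtle program step by step:
Start: pos=(0,0), heading=0, pen down
RT 180: heading 0 -> 180
FD 4: (0,0) -> (-4,0) [heading=180, draw]
RT 180: heading 180 -> 0
Final: pos=(-4,0), heading=0, 1 segment(s) drawn

Segment lengths:
  seg 1: (0,0) -> (-4,0), length = 4
Total = 4

Answer: 4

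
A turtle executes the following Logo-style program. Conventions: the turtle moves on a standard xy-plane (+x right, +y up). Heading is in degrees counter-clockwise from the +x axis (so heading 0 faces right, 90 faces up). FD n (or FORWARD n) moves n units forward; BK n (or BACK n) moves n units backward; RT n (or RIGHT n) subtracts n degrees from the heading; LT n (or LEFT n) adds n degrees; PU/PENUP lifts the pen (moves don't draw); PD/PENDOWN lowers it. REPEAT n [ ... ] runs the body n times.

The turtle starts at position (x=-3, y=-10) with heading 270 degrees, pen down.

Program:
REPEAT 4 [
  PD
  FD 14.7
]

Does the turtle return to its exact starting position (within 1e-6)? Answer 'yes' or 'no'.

Executing turtle program step by step:
Start: pos=(-3,-10), heading=270, pen down
REPEAT 4 [
  -- iteration 1/4 --
  PD: pen down
  FD 14.7: (-3,-10) -> (-3,-24.7) [heading=270, draw]
  -- iteration 2/4 --
  PD: pen down
  FD 14.7: (-3,-24.7) -> (-3,-39.4) [heading=270, draw]
  -- iteration 3/4 --
  PD: pen down
  FD 14.7: (-3,-39.4) -> (-3,-54.1) [heading=270, draw]
  -- iteration 4/4 --
  PD: pen down
  FD 14.7: (-3,-54.1) -> (-3,-68.8) [heading=270, draw]
]
Final: pos=(-3,-68.8), heading=270, 4 segment(s) drawn

Start position: (-3, -10)
Final position: (-3, -68.8)
Distance = 58.8; >= 1e-6 -> NOT closed

Answer: no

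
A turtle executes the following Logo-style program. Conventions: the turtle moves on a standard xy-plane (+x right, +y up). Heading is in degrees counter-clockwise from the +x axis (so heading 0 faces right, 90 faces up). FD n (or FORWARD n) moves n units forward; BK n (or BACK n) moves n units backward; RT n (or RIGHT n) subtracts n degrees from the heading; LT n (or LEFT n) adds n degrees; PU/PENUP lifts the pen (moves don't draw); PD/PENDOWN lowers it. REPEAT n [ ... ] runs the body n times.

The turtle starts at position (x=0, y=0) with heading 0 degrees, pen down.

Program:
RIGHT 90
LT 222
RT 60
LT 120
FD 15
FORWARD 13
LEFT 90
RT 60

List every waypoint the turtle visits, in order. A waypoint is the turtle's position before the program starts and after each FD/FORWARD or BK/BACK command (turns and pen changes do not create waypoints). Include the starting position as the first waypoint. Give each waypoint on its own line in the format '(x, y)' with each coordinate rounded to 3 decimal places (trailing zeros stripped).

Answer: (0, 0)
(-14.672, -3.119)
(-27.388, -5.822)

Derivation:
Executing turtle program step by step:
Start: pos=(0,0), heading=0, pen down
RT 90: heading 0 -> 270
LT 222: heading 270 -> 132
RT 60: heading 132 -> 72
LT 120: heading 72 -> 192
FD 15: (0,0) -> (-14.672,-3.119) [heading=192, draw]
FD 13: (-14.672,-3.119) -> (-27.388,-5.822) [heading=192, draw]
LT 90: heading 192 -> 282
RT 60: heading 282 -> 222
Final: pos=(-27.388,-5.822), heading=222, 2 segment(s) drawn
Waypoints (3 total):
(0, 0)
(-14.672, -3.119)
(-27.388, -5.822)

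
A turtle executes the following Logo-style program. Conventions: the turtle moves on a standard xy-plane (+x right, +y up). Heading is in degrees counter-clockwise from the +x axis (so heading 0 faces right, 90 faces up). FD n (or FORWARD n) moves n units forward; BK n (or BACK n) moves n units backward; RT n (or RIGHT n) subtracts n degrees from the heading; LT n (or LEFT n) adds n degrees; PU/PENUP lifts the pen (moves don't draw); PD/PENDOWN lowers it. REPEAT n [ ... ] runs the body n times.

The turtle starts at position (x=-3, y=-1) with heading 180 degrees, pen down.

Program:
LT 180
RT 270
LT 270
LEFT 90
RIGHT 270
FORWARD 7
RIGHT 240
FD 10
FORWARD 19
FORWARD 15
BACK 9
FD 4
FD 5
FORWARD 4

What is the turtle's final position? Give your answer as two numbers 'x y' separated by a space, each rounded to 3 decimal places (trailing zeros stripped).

Answer: 14 -42.569

Derivation:
Executing turtle program step by step:
Start: pos=(-3,-1), heading=180, pen down
LT 180: heading 180 -> 0
RT 270: heading 0 -> 90
LT 270: heading 90 -> 0
LT 90: heading 0 -> 90
RT 270: heading 90 -> 180
FD 7: (-3,-1) -> (-10,-1) [heading=180, draw]
RT 240: heading 180 -> 300
FD 10: (-10,-1) -> (-5,-9.66) [heading=300, draw]
FD 19: (-5,-9.66) -> (4.5,-26.115) [heading=300, draw]
FD 15: (4.5,-26.115) -> (12,-39.105) [heading=300, draw]
BK 9: (12,-39.105) -> (7.5,-31.311) [heading=300, draw]
FD 4: (7.5,-31.311) -> (9.5,-34.775) [heading=300, draw]
FD 5: (9.5,-34.775) -> (12,-39.105) [heading=300, draw]
FD 4: (12,-39.105) -> (14,-42.569) [heading=300, draw]
Final: pos=(14,-42.569), heading=300, 8 segment(s) drawn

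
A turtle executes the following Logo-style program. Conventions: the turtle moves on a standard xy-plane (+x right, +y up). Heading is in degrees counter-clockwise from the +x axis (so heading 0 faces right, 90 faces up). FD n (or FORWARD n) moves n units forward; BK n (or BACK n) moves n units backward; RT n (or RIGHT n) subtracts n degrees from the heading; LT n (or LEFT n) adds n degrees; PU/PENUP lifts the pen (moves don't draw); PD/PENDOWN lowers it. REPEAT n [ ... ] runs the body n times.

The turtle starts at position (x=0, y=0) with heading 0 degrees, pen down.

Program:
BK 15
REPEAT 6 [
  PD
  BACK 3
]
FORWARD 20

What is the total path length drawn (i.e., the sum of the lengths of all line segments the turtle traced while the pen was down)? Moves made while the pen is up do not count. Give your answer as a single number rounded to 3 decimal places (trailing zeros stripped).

Answer: 53

Derivation:
Executing turtle program step by step:
Start: pos=(0,0), heading=0, pen down
BK 15: (0,0) -> (-15,0) [heading=0, draw]
REPEAT 6 [
  -- iteration 1/6 --
  PD: pen down
  BK 3: (-15,0) -> (-18,0) [heading=0, draw]
  -- iteration 2/6 --
  PD: pen down
  BK 3: (-18,0) -> (-21,0) [heading=0, draw]
  -- iteration 3/6 --
  PD: pen down
  BK 3: (-21,0) -> (-24,0) [heading=0, draw]
  -- iteration 4/6 --
  PD: pen down
  BK 3: (-24,0) -> (-27,0) [heading=0, draw]
  -- iteration 5/6 --
  PD: pen down
  BK 3: (-27,0) -> (-30,0) [heading=0, draw]
  -- iteration 6/6 --
  PD: pen down
  BK 3: (-30,0) -> (-33,0) [heading=0, draw]
]
FD 20: (-33,0) -> (-13,0) [heading=0, draw]
Final: pos=(-13,0), heading=0, 8 segment(s) drawn

Segment lengths:
  seg 1: (0,0) -> (-15,0), length = 15
  seg 2: (-15,0) -> (-18,0), length = 3
  seg 3: (-18,0) -> (-21,0), length = 3
  seg 4: (-21,0) -> (-24,0), length = 3
  seg 5: (-24,0) -> (-27,0), length = 3
  seg 6: (-27,0) -> (-30,0), length = 3
  seg 7: (-30,0) -> (-33,0), length = 3
  seg 8: (-33,0) -> (-13,0), length = 20
Total = 53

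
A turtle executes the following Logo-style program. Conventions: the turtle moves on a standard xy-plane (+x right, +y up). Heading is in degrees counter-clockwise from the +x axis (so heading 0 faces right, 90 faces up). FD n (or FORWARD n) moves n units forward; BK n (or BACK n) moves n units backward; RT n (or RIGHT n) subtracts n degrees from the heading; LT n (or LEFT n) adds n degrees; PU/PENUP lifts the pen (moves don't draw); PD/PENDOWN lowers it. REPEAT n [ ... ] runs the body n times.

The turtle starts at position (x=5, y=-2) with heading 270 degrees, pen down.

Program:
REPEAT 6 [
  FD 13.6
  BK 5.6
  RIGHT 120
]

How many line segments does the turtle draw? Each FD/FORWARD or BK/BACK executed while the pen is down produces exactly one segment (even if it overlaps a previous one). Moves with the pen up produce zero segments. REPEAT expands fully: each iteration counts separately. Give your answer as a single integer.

Answer: 12

Derivation:
Executing turtle program step by step:
Start: pos=(5,-2), heading=270, pen down
REPEAT 6 [
  -- iteration 1/6 --
  FD 13.6: (5,-2) -> (5,-15.6) [heading=270, draw]
  BK 5.6: (5,-15.6) -> (5,-10) [heading=270, draw]
  RT 120: heading 270 -> 150
  -- iteration 2/6 --
  FD 13.6: (5,-10) -> (-6.778,-3.2) [heading=150, draw]
  BK 5.6: (-6.778,-3.2) -> (-1.928,-6) [heading=150, draw]
  RT 120: heading 150 -> 30
  -- iteration 3/6 --
  FD 13.6: (-1.928,-6) -> (9.85,0.8) [heading=30, draw]
  BK 5.6: (9.85,0.8) -> (5,-2) [heading=30, draw]
  RT 120: heading 30 -> 270
  -- iteration 4/6 --
  FD 13.6: (5,-2) -> (5,-15.6) [heading=270, draw]
  BK 5.6: (5,-15.6) -> (5,-10) [heading=270, draw]
  RT 120: heading 270 -> 150
  -- iteration 5/6 --
  FD 13.6: (5,-10) -> (-6.778,-3.2) [heading=150, draw]
  BK 5.6: (-6.778,-3.2) -> (-1.928,-6) [heading=150, draw]
  RT 120: heading 150 -> 30
  -- iteration 6/6 --
  FD 13.6: (-1.928,-6) -> (9.85,0.8) [heading=30, draw]
  BK 5.6: (9.85,0.8) -> (5,-2) [heading=30, draw]
  RT 120: heading 30 -> 270
]
Final: pos=(5,-2), heading=270, 12 segment(s) drawn
Segments drawn: 12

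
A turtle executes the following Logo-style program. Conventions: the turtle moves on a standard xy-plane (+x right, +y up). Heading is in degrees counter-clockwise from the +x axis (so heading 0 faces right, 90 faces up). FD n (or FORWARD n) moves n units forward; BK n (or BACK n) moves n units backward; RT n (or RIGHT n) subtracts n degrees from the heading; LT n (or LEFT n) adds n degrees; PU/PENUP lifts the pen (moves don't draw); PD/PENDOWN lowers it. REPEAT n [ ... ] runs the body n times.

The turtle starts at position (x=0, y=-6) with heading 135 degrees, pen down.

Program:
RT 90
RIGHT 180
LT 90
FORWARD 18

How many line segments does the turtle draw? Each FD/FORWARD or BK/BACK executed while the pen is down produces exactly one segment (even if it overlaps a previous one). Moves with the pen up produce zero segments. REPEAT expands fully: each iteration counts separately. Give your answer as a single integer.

Executing turtle program step by step:
Start: pos=(0,-6), heading=135, pen down
RT 90: heading 135 -> 45
RT 180: heading 45 -> 225
LT 90: heading 225 -> 315
FD 18: (0,-6) -> (12.728,-18.728) [heading=315, draw]
Final: pos=(12.728,-18.728), heading=315, 1 segment(s) drawn
Segments drawn: 1

Answer: 1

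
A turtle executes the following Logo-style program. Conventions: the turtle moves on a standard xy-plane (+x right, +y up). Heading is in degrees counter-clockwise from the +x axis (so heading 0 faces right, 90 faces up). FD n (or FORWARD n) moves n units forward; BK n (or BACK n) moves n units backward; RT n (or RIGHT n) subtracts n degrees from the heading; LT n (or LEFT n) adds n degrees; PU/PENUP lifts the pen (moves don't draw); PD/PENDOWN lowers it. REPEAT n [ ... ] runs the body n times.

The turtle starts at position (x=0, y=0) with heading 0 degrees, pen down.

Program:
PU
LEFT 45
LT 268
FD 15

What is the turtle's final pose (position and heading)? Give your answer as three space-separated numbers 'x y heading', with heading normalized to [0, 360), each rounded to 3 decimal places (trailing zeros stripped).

Executing turtle program step by step:
Start: pos=(0,0), heading=0, pen down
PU: pen up
LT 45: heading 0 -> 45
LT 268: heading 45 -> 313
FD 15: (0,0) -> (10.23,-10.97) [heading=313, move]
Final: pos=(10.23,-10.97), heading=313, 0 segment(s) drawn

Answer: 10.23 -10.97 313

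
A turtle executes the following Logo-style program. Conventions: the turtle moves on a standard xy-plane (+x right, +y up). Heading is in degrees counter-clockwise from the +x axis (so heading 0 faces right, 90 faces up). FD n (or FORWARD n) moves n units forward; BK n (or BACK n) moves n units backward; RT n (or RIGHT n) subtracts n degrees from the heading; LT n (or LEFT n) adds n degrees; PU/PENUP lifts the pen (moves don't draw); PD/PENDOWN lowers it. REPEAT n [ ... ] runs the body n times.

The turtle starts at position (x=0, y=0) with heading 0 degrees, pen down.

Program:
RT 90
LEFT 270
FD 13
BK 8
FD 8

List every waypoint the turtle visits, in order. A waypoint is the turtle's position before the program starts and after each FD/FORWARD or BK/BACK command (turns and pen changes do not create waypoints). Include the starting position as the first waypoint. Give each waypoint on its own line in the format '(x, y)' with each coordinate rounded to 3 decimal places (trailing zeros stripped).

Answer: (0, 0)
(-13, 0)
(-5, 0)
(-13, 0)

Derivation:
Executing turtle program step by step:
Start: pos=(0,0), heading=0, pen down
RT 90: heading 0 -> 270
LT 270: heading 270 -> 180
FD 13: (0,0) -> (-13,0) [heading=180, draw]
BK 8: (-13,0) -> (-5,0) [heading=180, draw]
FD 8: (-5,0) -> (-13,0) [heading=180, draw]
Final: pos=(-13,0), heading=180, 3 segment(s) drawn
Waypoints (4 total):
(0, 0)
(-13, 0)
(-5, 0)
(-13, 0)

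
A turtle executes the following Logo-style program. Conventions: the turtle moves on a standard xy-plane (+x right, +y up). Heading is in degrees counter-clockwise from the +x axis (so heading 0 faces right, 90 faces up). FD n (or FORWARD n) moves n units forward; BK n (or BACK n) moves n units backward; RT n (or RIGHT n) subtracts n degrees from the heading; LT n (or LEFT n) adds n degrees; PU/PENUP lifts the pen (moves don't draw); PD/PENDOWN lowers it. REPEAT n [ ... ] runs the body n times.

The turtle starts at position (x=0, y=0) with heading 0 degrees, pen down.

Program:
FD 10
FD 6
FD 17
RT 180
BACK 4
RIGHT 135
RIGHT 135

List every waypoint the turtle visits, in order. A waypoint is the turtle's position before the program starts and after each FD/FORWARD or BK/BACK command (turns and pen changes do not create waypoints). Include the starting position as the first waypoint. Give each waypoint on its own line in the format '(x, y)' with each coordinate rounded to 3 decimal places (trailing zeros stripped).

Answer: (0, 0)
(10, 0)
(16, 0)
(33, 0)
(37, 0)

Derivation:
Executing turtle program step by step:
Start: pos=(0,0), heading=0, pen down
FD 10: (0,0) -> (10,0) [heading=0, draw]
FD 6: (10,0) -> (16,0) [heading=0, draw]
FD 17: (16,0) -> (33,0) [heading=0, draw]
RT 180: heading 0 -> 180
BK 4: (33,0) -> (37,0) [heading=180, draw]
RT 135: heading 180 -> 45
RT 135: heading 45 -> 270
Final: pos=(37,0), heading=270, 4 segment(s) drawn
Waypoints (5 total):
(0, 0)
(10, 0)
(16, 0)
(33, 0)
(37, 0)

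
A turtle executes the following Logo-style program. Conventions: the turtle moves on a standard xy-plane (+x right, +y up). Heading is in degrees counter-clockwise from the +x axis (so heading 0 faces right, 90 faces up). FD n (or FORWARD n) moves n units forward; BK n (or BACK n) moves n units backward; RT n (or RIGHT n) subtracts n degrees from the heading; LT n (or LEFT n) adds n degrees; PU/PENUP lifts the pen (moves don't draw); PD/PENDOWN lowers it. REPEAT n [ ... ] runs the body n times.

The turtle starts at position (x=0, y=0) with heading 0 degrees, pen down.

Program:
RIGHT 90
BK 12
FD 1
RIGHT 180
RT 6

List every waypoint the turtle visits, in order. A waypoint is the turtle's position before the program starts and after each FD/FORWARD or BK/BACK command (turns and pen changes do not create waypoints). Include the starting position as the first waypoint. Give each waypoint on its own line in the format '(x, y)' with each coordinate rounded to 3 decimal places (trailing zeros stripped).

Answer: (0, 0)
(0, 12)
(0, 11)

Derivation:
Executing turtle program step by step:
Start: pos=(0,0), heading=0, pen down
RT 90: heading 0 -> 270
BK 12: (0,0) -> (0,12) [heading=270, draw]
FD 1: (0,12) -> (0,11) [heading=270, draw]
RT 180: heading 270 -> 90
RT 6: heading 90 -> 84
Final: pos=(0,11), heading=84, 2 segment(s) drawn
Waypoints (3 total):
(0, 0)
(0, 12)
(0, 11)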